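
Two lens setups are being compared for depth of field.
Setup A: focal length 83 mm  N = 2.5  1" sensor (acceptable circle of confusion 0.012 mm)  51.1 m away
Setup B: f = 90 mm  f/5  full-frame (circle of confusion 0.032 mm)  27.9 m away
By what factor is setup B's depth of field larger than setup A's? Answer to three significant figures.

Setup A: H = 83²/(2.5×0.012) + 83 ≈ 229716.3 mm; DoF = Df − Dn = 65695 − 41811 ≈ 23884 mm.
Setup B: H = 90²/(5×0.032) + 90 ≈ 50715.0 mm; DoF = Df − Dn = 61908 − 18008 ≈ 43900 mm.
Ratio = 43900 / 23884 ≈ 1.84.

1.84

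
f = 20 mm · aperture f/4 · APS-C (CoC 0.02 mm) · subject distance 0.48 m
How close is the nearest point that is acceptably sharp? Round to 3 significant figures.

440 mm

Hyperfocal distance H = f²/(N·c) + f = 20²/(4 × 0.02) + 20 = 400/0.08 + 20 ≈ 5020.0 mm ≈ 5.020 m.
Near limit Dn = s·(H − f)/(H + s − 2f) = 480 × (5020.0 − 20) / (5020.0 + 480 − 2 × 20) = 480 × 5000.0 / 5460.0 ≈ 439.56 mm.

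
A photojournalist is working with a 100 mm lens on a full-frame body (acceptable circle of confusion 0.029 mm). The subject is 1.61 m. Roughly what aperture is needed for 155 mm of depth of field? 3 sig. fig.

Write h = H − f = f²/(N·c). The thin-lens limits are Dn = s·h/(h + (s−f)) and Df = s·h/(h − (s−f)), so DoF = Df − Dn = 2·s·(s−f)·h / (h² − (s−f)²).
That is a quadratic in h: DoF·h² − 2·s·(s−f)·h − DoF·(s−f)² = 0 ⇒ h = (s−f)·(s + √(s² + DoF²)) / DoF = 1510 × (1610 + √(1610² + 155²)) / 155 = 1510 × (1610 + 1617.44) / 155 ≈ 31442 mm.
Then N = f²/(c·h) = 100² / (0.029 × 31442) = 10000 / 911.80 ≈ 11.

f/11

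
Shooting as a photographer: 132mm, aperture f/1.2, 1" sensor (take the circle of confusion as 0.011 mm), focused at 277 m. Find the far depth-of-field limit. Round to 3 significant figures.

Hyperfocal distance H = f²/(N·c) + f = 132²/(1.2 × 0.011) + 132 = 17424/0.0132 + 132 ≈ 1320132.0 mm ≈ 1320 m.
Far limit Df = s·(H − f)/(H − s) = 277000 × (1320132.0 − 132) / (1320132.0 − 277000) = 277000 × 1320000.0 / 1043132.0 ≈ 350521 mm ≈ 351 m.

351 m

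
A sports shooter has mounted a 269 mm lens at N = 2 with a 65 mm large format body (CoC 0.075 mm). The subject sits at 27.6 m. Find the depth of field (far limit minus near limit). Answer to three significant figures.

3.14 m

Hyperfocal distance H = f²/(N·c) + f = 269²/(2 × 0.075) + 269 = 72361/0.15 + 269 ≈ 482675.7 mm ≈ 482.7 m.
Near limit Dn = s·(H − f)/(H + s − 2f) = 27600 × (482675.7 − 269) / (482675.7 + 27600 − 2 × 269) = 27600 × 482406.7 / 509737.7 ≈ 26120.1 mm.
Far limit Df = s·(H − f)/(H − s) = 27600 × (482675.7 − 269) / (482675.7 − 27600) = 27600 × 482406.7 / 455075.7 ≈ 29257.6 mm.
Depth of field = Df − Dn = 29257.6 − 26120.1 ≈ 3137.5 mm ≈ 3.14 m.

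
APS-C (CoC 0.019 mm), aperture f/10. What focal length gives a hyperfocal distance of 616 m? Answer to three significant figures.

From H = f²/(N·c) + f, with f ≪ H: f ≈ √(H·N·c) = √(616000 × 10 × 0.019) = √117040 ≈ 342.1 mm.
The +f correction barely moves this — solving exactly, f² + N·c·f − N·c·H = 0 ⇒ f = (−N·c + √((N·c)² + 4·N·c·H))/2 = (−0.19 + √468160)/2 ≈ 342.02 mm, so f ≈ 342 mm.

342 mm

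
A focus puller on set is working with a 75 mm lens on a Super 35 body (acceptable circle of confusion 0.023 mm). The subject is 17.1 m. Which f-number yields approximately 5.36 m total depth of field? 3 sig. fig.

Write h = H − f = f²/(N·c). The thin-lens limits are Dn = s·h/(h + (s−f)) and Df = s·h/(h − (s−f)), so DoF = Df − Dn = 2·s·(s−f)·h / (h² − (s−f)²).
That is a quadratic in h: DoF·h² − 2·s·(s−f)·h − DoF·(s−f)² = 0 ⇒ h = (s−f)·(s + √(s² + DoF²)) / DoF = 17025 × (17100 + √(17100² + 5360²)) / 5360 = 17025 × (17100 + 17920.4) / 5360 ≈ 111235 mm.
Then N = f²/(c·h) = 75² / (0.023 × 111235) = 5625 / 2558.4 ≈ 2.20.

f/2.20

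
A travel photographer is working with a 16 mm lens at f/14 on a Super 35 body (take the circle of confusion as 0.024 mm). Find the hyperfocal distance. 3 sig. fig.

Hyperfocal distance H = f²/(N·c) + f = 16²/(14 × 0.024) + 16 = 256/0.336 + 16 ≈ 777.9 mm ≈ 0.778 m.

0.778 m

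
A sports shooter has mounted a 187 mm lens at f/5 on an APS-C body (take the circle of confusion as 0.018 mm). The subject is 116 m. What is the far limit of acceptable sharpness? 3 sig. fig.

Hyperfocal distance H = f²/(N·c) + f = 187²/(5 × 0.018) + 187 = 34969/0.09 + 187 ≈ 388731.4 mm ≈ 388.7 m.
Far limit Df = s·(H − f)/(H − s) = 116000 × (388731.4 − 187) / (388731.4 − 116000) = 116000 × 388544.4 / 272731.4 ≈ 165258 mm ≈ 165 m.

165 m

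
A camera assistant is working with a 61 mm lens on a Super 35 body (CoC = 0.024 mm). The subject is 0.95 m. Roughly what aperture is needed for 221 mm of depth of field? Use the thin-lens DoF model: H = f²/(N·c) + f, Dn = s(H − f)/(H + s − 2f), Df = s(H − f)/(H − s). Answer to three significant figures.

Write h = H − f = f²/(N·c). The thin-lens limits are Dn = s·h/(h + (s−f)) and Df = s·h/(h − (s−f)), so DoF = Df − Dn = 2·s·(s−f)·h / (h² − (s−f)²).
That is a quadratic in h: DoF·h² − 2·s·(s−f)·h − DoF·(s−f)² = 0 ⇒ h = (s−f)·(s + √(s² + DoF²)) / DoF = 889 × (950 + √(950² + 221²)) / 221 = 889 × (950 + 975.367) / 221 ≈ 7745.0 mm.
Then N = f²/(c·h) = 61² / (0.024 × 7745.0) = 3721 / 185.88 ≈ 20.

f/20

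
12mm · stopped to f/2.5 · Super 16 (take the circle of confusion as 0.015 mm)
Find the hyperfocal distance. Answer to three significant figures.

Hyperfocal distance H = f²/(N·c) + f = 12²/(2.5 × 0.015) + 12 = 144/0.0375 + 12 ≈ 3852.0 mm ≈ 3.85 m.

3.85 m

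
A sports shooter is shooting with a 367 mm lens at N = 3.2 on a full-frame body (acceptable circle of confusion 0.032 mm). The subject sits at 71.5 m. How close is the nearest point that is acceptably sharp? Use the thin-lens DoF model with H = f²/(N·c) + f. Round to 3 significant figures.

Hyperfocal distance H = f²/(N·c) + f = 367²/(3.2 × 0.032) + 367 = 134689/0.1024 + 367 ≈ 1315689.3 mm ≈ 1316 m.
Near limit Dn = s·(H − f)/(H + s − 2f) = 71500 × (1315689.3 − 367) / (1315689.3 + 71500 − 2 × 367) = 71500 × 1315322.3 / 1386455.3 ≈ 67832 mm ≈ 67.8 m.

67.8 m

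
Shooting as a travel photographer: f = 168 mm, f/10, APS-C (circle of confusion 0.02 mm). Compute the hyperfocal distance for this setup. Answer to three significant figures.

Hyperfocal distance H = f²/(N·c) + f = 168²/(10 × 0.02) + 168 = 28224/0.2 + 168 ≈ 141288.0 mm ≈ 141 m.

141 m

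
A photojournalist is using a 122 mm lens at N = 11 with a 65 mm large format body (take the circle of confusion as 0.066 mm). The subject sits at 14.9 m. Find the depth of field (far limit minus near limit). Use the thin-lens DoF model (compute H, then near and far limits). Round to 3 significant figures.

Hyperfocal distance H = f²/(N·c) + f = 122²/(11 × 0.066) + 122 = 14884/0.726 + 122 ≈ 20623.4 mm ≈ 20.62 m.
Near limit Dn = s·(H − f)/(H + s − 2f) = 14900 × (20623.4 − 122) / (20623.4 + 14900 − 2 × 122) = 14900 × 20501.4 / 35279.4 ≈ 8659 mm.
Far limit Df = s·(H − f)/(H − s) = 14900 × (20623.4 − 122) / (20623.4 − 14900) = 14900 × 20501.4 / 5723.4 ≈ 53372 mm.
Depth of field = Df − Dn = 53372 − 8659 ≈ 44713 mm ≈ 44.7 m.

44.7 m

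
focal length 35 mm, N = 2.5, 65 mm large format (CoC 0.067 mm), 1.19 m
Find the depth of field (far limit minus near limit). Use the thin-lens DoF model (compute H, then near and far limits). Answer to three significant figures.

Hyperfocal distance H = f²/(N·c) + f = 35²/(2.5 × 0.067) + 35 = 1225/0.1675 + 35 ≈ 7348.4 mm ≈ 7.348 m.
Near limit Dn = s·(H − f)/(H + s − 2f) = 1190 × (7348.4 − 35) / (7348.4 + 1190 − 2 × 35) = 1190 × 7313.4 / 8468.4 ≈ 1027.70 mm.
Far limit Df = s·(H − f)/(H − s) = 1190 × (7348.4 − 35) / (7348.4 − 1190) = 1190 × 7313.4 / 6158.4 ≈ 1413.18 mm.
Depth of field = Df − Dn = 1413.18 − 1027.70 ≈ 385.48 mm.

385 mm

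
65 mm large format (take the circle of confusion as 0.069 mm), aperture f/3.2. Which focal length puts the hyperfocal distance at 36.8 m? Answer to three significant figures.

From H = f²/(N·c) + f, with f ≪ H: f ≈ √(H·N·c) = √(36800 × 3.2 × 0.069) = √8125.4 ≈ 90.14 mm.
Exact: f² + N·c·f − N·c·H = 0 ⇒ f = (−N·c + √((N·c)² + 4·N·c·H))/2 = (−0.2208 + √32502)/2 ≈ 90.031 mm ≈ 90.0 mm.

90.0 mm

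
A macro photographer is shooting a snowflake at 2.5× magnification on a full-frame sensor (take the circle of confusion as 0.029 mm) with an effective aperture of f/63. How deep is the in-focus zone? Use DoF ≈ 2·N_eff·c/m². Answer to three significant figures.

0.585 mm

At magnification m, DoF ≈ 2·N_eff·c/m² = 2 × 63 × 0.029 / 2.5² = 3.654 / 6.25 ≈ 0.585 mm.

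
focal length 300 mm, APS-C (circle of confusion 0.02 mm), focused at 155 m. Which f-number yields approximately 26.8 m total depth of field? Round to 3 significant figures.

f/2.50

Write h = H − f = f²/(N·c). The thin-lens limits are Dn = s·h/(h + (s−f)) and Df = s·h/(h − (s−f)), so DoF = Df − Dn = 2·s·(s−f)·h / (h² − (s−f)²).
That is a quadratic in h: DoF·h² − 2·s·(s−f)·h − DoF·(s−f)² = 0 ⇒ h = (s−f)·(s + √(s² + DoF²)) / DoF = 154700 × (155000 + √(155000² + 26800²)) / 26800 = 154700 × (155000 + 157300) / 26800 ≈ 1802716 mm.
Then N = f²/(c·h) = 300² / (0.02 × 1802716) = 90000 / 36054 ≈ 2.50.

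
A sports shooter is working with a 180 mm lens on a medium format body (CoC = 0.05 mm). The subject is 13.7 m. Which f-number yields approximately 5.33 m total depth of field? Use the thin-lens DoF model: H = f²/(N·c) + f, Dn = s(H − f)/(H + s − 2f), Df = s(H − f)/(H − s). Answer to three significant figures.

Write h = H − f = f²/(N·c). The thin-lens limits are Dn = s·h/(h + (s−f)) and Df = s·h/(h − (s−f)), so DoF = Df − Dn = 2·s·(s−f)·h / (h² − (s−f)²).
That is a quadratic in h: DoF·h² − 2·s·(s−f)·h − DoF·(s−f)² = 0 ⇒ h = (s−f)·(s + √(s² + DoF²)) / DoF = 13520 × (13700 + √(13700² + 5330²)) / 5330 = 13520 × (13700 + 14700.3) / 5330 ≈ 72040 mm.
Then N = f²/(c·h) = 180² / (0.05 × 72040) = 32400 / 3602.0 ≈ 9.

f/9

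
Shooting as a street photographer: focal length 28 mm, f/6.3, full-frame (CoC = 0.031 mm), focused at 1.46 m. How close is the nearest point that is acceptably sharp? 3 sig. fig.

Hyperfocal distance H = f²/(N·c) + f = 28²/(6.3 × 0.031) + 28 = 784/0.1953 + 28 ≈ 4042.3 mm ≈ 4.042 m.
Near limit Dn = s·(H − f)/(H + s − 2f) = 1460 × (4042.3 − 28) / (4042.3 + 1460 − 2 × 28) = 1460 × 4014.3 / 5446.3 ≈ 1076.1 mm ≈ 1.08 m.

1.08 m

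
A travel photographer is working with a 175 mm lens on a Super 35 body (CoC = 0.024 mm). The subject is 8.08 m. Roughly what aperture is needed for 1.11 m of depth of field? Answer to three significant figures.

f/11

Write h = H − f = f²/(N·c). The thin-lens limits are Dn = s·h/(h + (s−f)) and Df = s·h/(h − (s−f)), so DoF = Df − Dn = 2·s·(s−f)·h / (h² − (s−f)²).
That is a quadratic in h: DoF·h² − 2·s·(s−f)·h − DoF·(s−f)² = 0 ⇒ h = (s−f)·(s + √(s² + DoF²)) / DoF = 7905 × (8080 + √(8080² + 1110²)) / 1110 = 7905 × (8080 + 8155.89) / 1110 ≈ 115626 mm.
Then N = f²/(c·h) = 175² / (0.024 × 115626) = 30625 / 2775.0 ≈ 11.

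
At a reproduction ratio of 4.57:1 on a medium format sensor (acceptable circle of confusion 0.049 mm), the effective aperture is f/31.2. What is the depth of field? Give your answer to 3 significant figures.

0.146 mm

At magnification m, DoF ≈ 2·N_eff·c/m² = 2 × 31.2 × 0.049 / 4.57² = 3.058 / 20.88 ≈ 0.146 mm.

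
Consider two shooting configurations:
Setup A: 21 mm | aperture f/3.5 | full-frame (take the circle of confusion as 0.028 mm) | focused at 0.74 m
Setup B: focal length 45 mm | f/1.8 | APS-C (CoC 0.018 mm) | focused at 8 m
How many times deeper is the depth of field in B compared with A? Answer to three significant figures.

Setup A: H = 21²/(3.5×0.028) + 21 ≈ 4521.0 mm; DoF = Df − Dn = 880.72 − 638.05 ≈ 242.67 mm.
Setup B: H = 45²/(1.8×0.018) + 45 ≈ 62545.0 mm; DoF = Df − Dn = 9166.7 − 7096.7 ≈ 2070.0 mm.
Ratio = 2070.0 / 242.67 ≈ 8.53.

8.53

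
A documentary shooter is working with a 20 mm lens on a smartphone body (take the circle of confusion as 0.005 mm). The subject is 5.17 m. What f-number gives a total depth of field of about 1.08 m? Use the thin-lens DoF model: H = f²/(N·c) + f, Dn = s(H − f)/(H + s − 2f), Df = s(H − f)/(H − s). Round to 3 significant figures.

Write h = H − f = f²/(N·c). The thin-lens limits are Dn = s·h/(h + (s−f)) and Df = s·h/(h − (s−f)), so DoF = Df − Dn = 2·s·(s−f)·h / (h² − (s−f)²).
That is a quadratic in h: DoF·h² − 2·s·(s−f)·h − DoF·(s−f)² = 0 ⇒ h = (s−f)·(s + √(s² + DoF²)) / DoF = 5150 × (5170 + √(5170² + 1080²)) / 1080 = 5150 × (5170 + 5281.60) / 1080 ≈ 49839 mm.
Then N = f²/(c·h) = 20² / (0.005 × 49839) = 400 / 249.19 ≈ 1.61.

f/1.61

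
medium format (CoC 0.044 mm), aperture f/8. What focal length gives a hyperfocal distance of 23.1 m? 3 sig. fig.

90.0 mm

From H = f²/(N·c) + f, with f ≪ H: f ≈ √(H·N·c) = √(23100 × 8 × 0.044) = √8131.2 ≈ 90.17 mm.
Exact: f² + N·c·f − N·c·H = 0 ⇒ f = (−N·c + √((N·c)² + 4·N·c·H))/2 = (−0.352 + √32525)/2 ≈ 89.997 mm ≈ 90.0 mm.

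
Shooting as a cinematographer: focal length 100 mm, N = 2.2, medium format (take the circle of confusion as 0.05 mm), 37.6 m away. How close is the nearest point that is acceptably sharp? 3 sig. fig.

26.6 m

Hyperfocal distance H = f²/(N·c) + f = 100²/(2.2 × 0.05) + 100 = 10000/0.11 + 100 ≈ 91009.1 mm ≈ 91.01 m.
Near limit Dn = s·(H − f)/(H + s − 2f) = 37600 × (91009.1 − 100) / (91009.1 + 37600 − 2 × 100) = 37600 × 90909.1 / 128409.1 ≈ 26619 mm ≈ 26.6 m.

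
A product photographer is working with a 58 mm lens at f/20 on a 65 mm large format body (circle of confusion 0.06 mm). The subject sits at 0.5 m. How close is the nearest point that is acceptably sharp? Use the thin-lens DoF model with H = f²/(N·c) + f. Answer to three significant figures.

Hyperfocal distance H = f²/(N·c) + f = 58²/(20 × 0.06) + 58 = 3364/1.2 + 58 ≈ 2861.3 mm ≈ 2.861 m.
Near limit Dn = s·(H − f)/(H + s − 2f) = 500 × (2861.3 − 58) / (2861.3 + 500 − 2 × 58) = 500 × 2803.3 / 3245.3 ≈ 431.90 mm.

432 mm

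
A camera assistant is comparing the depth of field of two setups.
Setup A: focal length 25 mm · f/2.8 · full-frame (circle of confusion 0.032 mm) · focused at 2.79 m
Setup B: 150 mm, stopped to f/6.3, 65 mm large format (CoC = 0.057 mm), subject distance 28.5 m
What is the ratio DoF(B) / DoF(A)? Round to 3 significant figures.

Setup A: H = 25²/(2.8×0.032) + 25 ≈ 7000.4 mm; DoF = Df − Dn = 4622.2 − 1998.0 ≈ 2624.2 mm.
Setup B: H = 150²/(6.3×0.057) + 150 ≈ 62806.6 mm; DoF = Df − Dn = 52052 − 19622 ≈ 32430 mm.
Ratio = 32430 / 2624.2 ≈ 12.4.

12.4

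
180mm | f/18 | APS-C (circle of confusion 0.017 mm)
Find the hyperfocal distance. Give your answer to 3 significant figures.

Hyperfocal distance H = f²/(N·c) + f = 180²/(18 × 0.017) + 180 = 32400/0.306 + 180 ≈ 106062.4 mm ≈ 106 m.

106 m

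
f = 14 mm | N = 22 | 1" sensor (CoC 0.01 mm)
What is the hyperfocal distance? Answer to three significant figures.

0.905 m

Hyperfocal distance H = f²/(N·c) + f = 14²/(22 × 0.01) + 14 = 196/0.22 + 14 ≈ 904.9 mm ≈ 0.905 m.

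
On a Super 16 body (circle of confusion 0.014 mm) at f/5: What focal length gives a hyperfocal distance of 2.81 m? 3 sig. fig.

From H = f²/(N·c) + f, with f ≪ H: f ≈ √(H·N·c) = √(2810 × 5 × 0.014) = √196.70 ≈ 14.02 mm.
The +f correction barely moves this — solving exactly, f² + N·c·f − N·c·H = 0 ⇒ f = (−N·c + √((N·c)² + 4·N·c·H))/2 = (−0.07 + √786.80)/2 ≈ 13.990 mm, so f ≈ 14.0 mm.

14.0 mm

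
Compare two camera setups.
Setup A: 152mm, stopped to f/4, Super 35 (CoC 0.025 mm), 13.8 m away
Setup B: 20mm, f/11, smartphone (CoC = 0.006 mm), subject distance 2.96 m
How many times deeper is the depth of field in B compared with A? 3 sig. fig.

Setup A: H = 152²/(4×0.025) + 152 ≈ 231192.0 mm; DoF = Df − Dn = 14666.4 − 13030.3 ≈ 1636.1 mm.
Setup B: H = 20²/(11×0.006) + 20 ≈ 6080.6 mm; DoF = Df − Dn = 5748.7 − 1993.1 ≈ 3755.6 mm.
Ratio = 3755.6 / 1636.1 ≈ 2.30.

2.30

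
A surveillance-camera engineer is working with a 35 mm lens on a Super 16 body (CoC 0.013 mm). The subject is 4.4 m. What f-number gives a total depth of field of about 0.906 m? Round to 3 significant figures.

f/2.20

Write h = H − f = f²/(N·c). The thin-lens limits are Dn = s·h/(h + (s−f)) and Df = s·h/(h − (s−f)), so DoF = Df − Dn = 2·s·(s−f)·h / (h² − (s−f)²).
That is a quadratic in h: DoF·h² − 2·s·(s−f)·h − DoF·(s−f)² = 0 ⇒ h = (s−f)·(s + √(s² + DoF²)) / DoF = 4365 × (4400 + √(4400² + 906²)) / 906 = 4365 × (4400 + 4492.31) / 906 ≈ 42842 mm.
Then N = f²/(c·h) = 35² / (0.013 × 42842) = 1225 / 556.95 ≈ 2.20.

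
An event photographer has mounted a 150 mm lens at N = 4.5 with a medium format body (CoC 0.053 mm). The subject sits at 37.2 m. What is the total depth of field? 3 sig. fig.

34.5 m

Hyperfocal distance H = f²/(N·c) + f = 150²/(4.5 × 0.053) + 150 = 22500/0.2385 + 150 ≈ 94489.6 mm ≈ 94.49 m.
Near limit Dn = s·(H − f)/(H + s − 2f) = 37200 × (94489.6 − 150) / (94489.6 + 37200 − 2 × 150) = 37200 × 94339.6 / 131389.6 ≈ 26710 mm.
Far limit Df = s·(H − f)/(H − s) = 37200 × (94489.6 − 150) / (94489.6 − 37200) = 37200 × 94339.6 / 57289.6 ≈ 61258 mm.
Depth of field = Df − Dn = 61258 − 26710 ≈ 34548 mm ≈ 34.5 m.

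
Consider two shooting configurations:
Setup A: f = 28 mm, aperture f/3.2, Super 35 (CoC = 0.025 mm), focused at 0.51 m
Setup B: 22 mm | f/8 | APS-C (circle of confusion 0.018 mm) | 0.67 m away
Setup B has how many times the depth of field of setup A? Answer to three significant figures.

5.34

Setup A: H = 28²/(3.2×0.025) + 28 ≈ 9828.0 mm; DoF = Df − Dn = 536.381 − 486.092 ≈ 50.289 mm.
Setup B: H = 22²/(8×0.018) + 22 ≈ 3383.1 mm; DoF = Df − Dn = 830.02 − 561.71 ≈ 268.31 mm.
Ratio = 268.31 / 50.289 ≈ 5.34.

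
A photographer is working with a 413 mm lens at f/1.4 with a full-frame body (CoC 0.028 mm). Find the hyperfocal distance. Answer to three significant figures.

Hyperfocal distance H = f²/(N·c) + f = 413²/(1.4 × 0.028) + 413 = 170569/0.0392 + 413 ≈ 4351663.0 mm ≈ 4350 m.

4350 m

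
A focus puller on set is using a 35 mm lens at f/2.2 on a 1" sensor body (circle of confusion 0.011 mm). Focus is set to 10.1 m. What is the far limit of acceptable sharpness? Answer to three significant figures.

Hyperfocal distance H = f²/(N·c) + f = 35²/(2.2 × 0.011) + 35 = 1225/0.0242 + 35 ≈ 50654.8 mm ≈ 50.65 m.
Far limit Df = s·(H − f)/(H − s) = 10100 × (50654.8 − 35) / (50654.8 − 10100) = 10100 × 50619.8 / 40554.8 ≈ 12607 mm ≈ 12.6 m.

12.6 m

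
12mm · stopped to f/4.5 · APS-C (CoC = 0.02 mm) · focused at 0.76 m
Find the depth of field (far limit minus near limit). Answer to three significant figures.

0.909 m

Hyperfocal distance H = f²/(N·c) + f = 12²/(4.5 × 0.02) + 12 = 144/0.09 + 12 ≈ 1612.0 mm ≈ 1.612 m.
Near limit Dn = s·(H − f)/(H + s − 2f) = 760 × (1612.0 − 12) / (1612.0 + 760 − 2 × 12) = 760 × 1600.0 / 2348.0 ≈ 517.89 mm.
Far limit Df = s·(H − f)/(H − s) = 760 × (1612.0 − 12) / (1612.0 − 760) = 760 × 1600.0 / 852.0 ≈ 1427.23 mm.
Depth of field = Df − Dn = 1427.23 − 517.89 ≈ 909.34 mm ≈ 0.909 m.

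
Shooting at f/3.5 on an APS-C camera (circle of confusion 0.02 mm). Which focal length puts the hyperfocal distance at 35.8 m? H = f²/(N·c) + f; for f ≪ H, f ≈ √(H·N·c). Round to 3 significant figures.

From H = f²/(N·c) + f, with f ≪ H: f ≈ √(H·N·c) = √(35800 × 3.5 × 0.02) = √2506.0 ≈ 50.06 mm.
Exact: f² + N·c·f − N·c·H = 0 ⇒ f = (−N·c + √((N·c)² + 4·N·c·H))/2 = (−0.07 + √10024)/2 ≈ 50.025 mm ≈ 50.0 mm.

50.0 mm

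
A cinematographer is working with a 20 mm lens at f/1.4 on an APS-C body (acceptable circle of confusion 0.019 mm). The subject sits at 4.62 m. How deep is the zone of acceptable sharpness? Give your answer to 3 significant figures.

Hyperfocal distance H = f²/(N·c) + f = 20²/(1.4 × 0.019) + 20 = 400/0.0266 + 20 ≈ 15057.6 mm ≈ 15.06 m.
Near limit Dn = s·(H − f)/(H + s − 2f) = 4620 × (15057.6 − 20) / (15057.6 + 4620 − 2 × 20) = 4620 × 15037.6 / 19637.6 ≈ 3537.8 mm.
Far limit Df = s·(H − f)/(H − s) = 4620 × (15057.6 − 20) / (15057.6 − 4620) = 4620 × 15037.6 / 10437.6 ≈ 6656.1 mm.
Depth of field = Df − Dn = 6656.1 − 3537.8 ≈ 3118.3 mm ≈ 3.12 m.

3.12 m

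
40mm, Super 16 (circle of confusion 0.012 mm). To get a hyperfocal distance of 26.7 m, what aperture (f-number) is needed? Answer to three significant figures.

Rearrange H = f²/(N·c) + f for N: N = f² / ((H − f)·c).
N = 40² / ((26700 − 40) × 0.012) = 1600 / 319.9 ≈ 5.

f/5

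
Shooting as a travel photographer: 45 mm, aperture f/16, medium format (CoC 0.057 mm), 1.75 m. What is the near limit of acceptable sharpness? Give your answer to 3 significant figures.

0.990 m

Hyperfocal distance H = f²/(N·c) + f = 45²/(16 × 0.057) + 45 = 2025/0.912 + 45 ≈ 2265.4 mm ≈ 2.265 m.
Near limit Dn = s·(H − f)/(H + s − 2f) = 1750 × (2265.4 − 45) / (2265.4 + 1750 − 2 × 45) = 1750 × 2220.4 / 3925.4 ≈ 989.89 mm ≈ 0.990 m.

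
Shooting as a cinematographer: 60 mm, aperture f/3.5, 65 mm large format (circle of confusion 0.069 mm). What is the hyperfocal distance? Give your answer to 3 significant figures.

15.0 m

Hyperfocal distance H = f²/(N·c) + f = 60²/(3.5 × 0.069) + 60 = 3600/0.2415 + 60 ≈ 14966.8 mm ≈ 15.0 m.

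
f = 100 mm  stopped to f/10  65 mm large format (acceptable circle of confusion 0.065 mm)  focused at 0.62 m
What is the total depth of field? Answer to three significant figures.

42.0 mm

Hyperfocal distance H = f²/(N·c) + f = 100²/(10 × 0.065) + 100 = 10000/0.65 + 100 ≈ 15484.6 mm ≈ 15.48 m.
Near limit Dn = s·(H − f)/(H + s − 2f) = 620 × (15484.6 − 100) / (15484.6 + 620 − 2 × 100) = 620 × 15384.6 / 15904.6 ≈ 599.729 mm.
Far limit Df = s·(H − f)/(H − s) = 620 × (15484.6 − 100) / (15484.6 − 620) = 620 × 15384.6 / 14864.6 ≈ 641.689 mm.
Depth of field = Df − Dn = 641.689 − 599.729 ≈ 41.960 mm.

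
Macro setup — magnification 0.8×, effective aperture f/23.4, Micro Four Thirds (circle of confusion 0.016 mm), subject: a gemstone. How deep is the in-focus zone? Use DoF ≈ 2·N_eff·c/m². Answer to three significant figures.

1.17 mm

At magnification m, DoF ≈ 2·N_eff·c/m² = 2 × 23.4 × 0.016 / 0.8² = 0.7488 / 0.64 ≈ 1.17 mm.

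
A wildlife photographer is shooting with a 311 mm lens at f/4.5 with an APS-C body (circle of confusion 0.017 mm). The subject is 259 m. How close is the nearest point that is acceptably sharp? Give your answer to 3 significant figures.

215 m

Hyperfocal distance H = f²/(N·c) + f = 311²/(4.5 × 0.017) + 311 = 96721/0.0765 + 311 ≈ 1264637.8 mm ≈ 1265 m.
Near limit Dn = s·(H − f)/(H + s − 2f) = 259000 × (1264637.8 − 311) / (1264637.8 + 259000 − 2 × 311) = 259000 × 1264326.8 / 1523015.8 ≈ 215008 mm ≈ 215 m.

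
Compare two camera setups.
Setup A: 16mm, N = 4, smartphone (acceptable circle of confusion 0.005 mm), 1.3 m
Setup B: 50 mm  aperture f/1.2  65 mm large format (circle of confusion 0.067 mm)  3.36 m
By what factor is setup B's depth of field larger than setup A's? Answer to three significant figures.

2.75

Setup A: H = 16²/(4×0.005) + 16 ≈ 12816.0 mm; DoF = Df − Dn = 1444.95 − 1181.48 ≈ 263.47 mm.
Setup B: H = 50²/(1.2×0.067) + 50 ≈ 31144.5 mm; DoF = Df − Dn = 3760.28 − 3036.74 ≈ 723.54 mm.
Ratio = 723.54 / 263.47 ≈ 2.75.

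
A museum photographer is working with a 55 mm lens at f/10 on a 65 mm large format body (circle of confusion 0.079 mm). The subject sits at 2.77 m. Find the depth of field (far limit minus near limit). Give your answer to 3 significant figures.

7.90 m

Hyperfocal distance H = f²/(N·c) + f = 55²/(10 × 0.079) + 55 = 3025/0.79 + 55 ≈ 3884.1 mm ≈ 3.884 m.
Near limit Dn = s·(H − f)/(H + s − 2f) = 2770 × (3884.1 − 55) / (3884.1 + 2770 − 2 × 55) = 2770 × 3829.1 / 6544.1 ≈ 1620.8 mm.
Far limit Df = s·(H − f)/(H − s) = 2770 × (3884.1 − 55) / (3884.1 − 2770) = 2770 × 3829.1 / 1114.1 ≈ 9520.3 mm.
Depth of field = Df − Dn = 9520.3 − 1620.8 ≈ 7899.5 mm ≈ 7.90 m.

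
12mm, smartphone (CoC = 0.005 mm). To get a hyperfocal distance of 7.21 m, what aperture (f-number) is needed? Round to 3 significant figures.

f/4

Rearrange H = f²/(N·c) + f for N: N = f² / ((H − f)·c).
N = 12² / ((7210 − 12) × 0.005) = 144 / 35.99 ≈ 4.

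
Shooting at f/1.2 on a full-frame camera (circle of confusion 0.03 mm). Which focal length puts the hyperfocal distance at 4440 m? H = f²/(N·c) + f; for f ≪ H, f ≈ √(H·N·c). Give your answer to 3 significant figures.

From H = f²/(N·c) + f, with f ≪ H: f ≈ √(H·N·c) = √(4440000 × 1.2 × 0.03) = √159840 ≈ 399.8 mm.
The +f correction barely moves this — solving exactly, f² + N·c·f − N·c·H = 0 ⇒ f = (−N·c + √((N·c)² + 4·N·c·H))/2 = (−0.036 + √639360)/2 ≈ 399.78 mm, so f ≈ 400 mm.

400 mm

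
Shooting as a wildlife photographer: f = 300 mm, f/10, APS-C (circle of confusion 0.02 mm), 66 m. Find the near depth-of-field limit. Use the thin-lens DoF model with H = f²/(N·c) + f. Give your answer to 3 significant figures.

57.6 m

Hyperfocal distance H = f²/(N·c) + f = 300²/(10 × 0.02) + 300 = 90000/0.2 + 300 ≈ 450300.0 mm ≈ 450.3 m.
Near limit Dn = s·(H − f)/(H + s − 2f) = 66000 × (450300.0 − 300) / (450300.0 + 66000 − 2 × 300) = 66000 × 450000.0 / 515700.0 ≈ 57592 mm ≈ 57.6 m.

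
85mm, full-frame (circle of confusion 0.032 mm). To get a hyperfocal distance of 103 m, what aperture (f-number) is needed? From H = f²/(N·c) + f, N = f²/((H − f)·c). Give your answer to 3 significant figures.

f/2.19

Rearrange H = f²/(N·c) + f for N: N = f² / ((H − f)·c).
N = 85² / ((103000 − 85) × 0.032) = 7225 / 3293 ≈ 2.19.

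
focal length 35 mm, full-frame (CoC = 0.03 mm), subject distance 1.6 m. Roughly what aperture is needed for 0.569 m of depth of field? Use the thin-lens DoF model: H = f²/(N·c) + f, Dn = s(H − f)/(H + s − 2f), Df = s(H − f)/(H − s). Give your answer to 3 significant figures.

f/4.50

Write h = H − f = f²/(N·c). The thin-lens limits are Dn = s·h/(h + (s−f)) and Df = s·h/(h − (s−f)), so DoF = Df − Dn = 2·s·(s−f)·h / (h² − (s−f)²).
That is a quadratic in h: DoF·h² − 2·s·(s−f)·h − DoF·(s−f)² = 0 ⇒ h = (s−f)·(s + √(s² + DoF²)) / DoF = 1565 × (1600 + √(1600² + 569²)) / 569 = 1565 × (1600 + 1698.16) / 569 ≈ 9071.4 mm.
Then N = f²/(c·h) = 35² / (0.03 × 9071.4) = 1225 / 272.14 ≈ 4.50.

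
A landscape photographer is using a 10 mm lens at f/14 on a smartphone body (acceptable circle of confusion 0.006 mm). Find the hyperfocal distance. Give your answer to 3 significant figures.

Hyperfocal distance H = f²/(N·c) + f = 10²/(14 × 0.006) + 10 = 100/0.084 + 10 ≈ 1200.5 mm ≈ 1.20 m.

1.20 m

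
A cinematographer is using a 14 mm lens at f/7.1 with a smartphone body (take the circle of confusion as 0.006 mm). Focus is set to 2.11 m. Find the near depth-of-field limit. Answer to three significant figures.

1.45 m

Hyperfocal distance H = f²/(N·c) + f = 14²/(7.1 × 0.006) + 14 = 196/0.0426 + 14 ≈ 4614.9 mm ≈ 4.615 m.
Near limit Dn = s·(H − f)/(H + s − 2f) = 2110 × (4614.9 − 14) / (4614.9 + 2110 − 2 × 14) = 2110 × 4600.9 / 6696.9 ≈ 1449.6 mm ≈ 1.45 m.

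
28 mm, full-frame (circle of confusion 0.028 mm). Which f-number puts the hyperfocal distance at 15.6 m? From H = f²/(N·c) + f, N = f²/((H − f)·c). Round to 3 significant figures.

f/1.80

Rearrange H = f²/(N·c) + f for N: N = f² / ((H − f)·c).
N = 28² / ((15600 − 28) × 0.028) = 784 / 436.0 ≈ 1.80.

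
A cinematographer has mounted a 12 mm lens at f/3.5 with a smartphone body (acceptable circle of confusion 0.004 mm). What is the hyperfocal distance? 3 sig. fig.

Hyperfocal distance H = f²/(N·c) + f = 12²/(3.5 × 0.004) + 12 = 144/0.014 + 12 ≈ 10297.7 mm ≈ 10.3 m.

10.3 m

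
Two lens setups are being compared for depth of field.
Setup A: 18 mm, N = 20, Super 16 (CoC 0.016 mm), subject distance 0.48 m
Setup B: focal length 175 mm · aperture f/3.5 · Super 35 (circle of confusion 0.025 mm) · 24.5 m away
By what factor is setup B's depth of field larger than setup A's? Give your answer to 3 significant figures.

6.19

Setup A: H = 18²/(20×0.016) + 18 ≈ 1030.5 mm; DoF = Df − Dn = 882.83 − 329.60 ≈ 553.23 mm.
Setup B: H = 175²/(3.5×0.025) + 175 ≈ 350175.0 mm; DoF = Df − Dn = 26329.9 − 22907.9 ≈ 3422.0 mm.
Ratio = 3422.0 / 553.23 ≈ 6.19.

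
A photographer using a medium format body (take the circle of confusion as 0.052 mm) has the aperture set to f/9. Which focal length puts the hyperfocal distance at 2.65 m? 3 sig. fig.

35.0 mm

From H = f²/(N·c) + f, with f ≪ H: f ≈ √(H·N·c) = √(2650 × 9 × 0.052) = √1240.2 ≈ 35.22 mm.
Exact: f² + N·c·f − N·c·H = 0 ⇒ f = (−N·c + √((N·c)² + 4·N·c·H))/2 = (−0.468 + √4961.0)/2 ≈ 34.983 mm ≈ 35.0 mm.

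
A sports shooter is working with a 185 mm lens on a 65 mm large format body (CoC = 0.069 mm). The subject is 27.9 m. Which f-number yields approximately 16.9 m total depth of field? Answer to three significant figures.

Write h = H − f = f²/(N·c). The thin-lens limits are Dn = s·h/(h + (s−f)) and Df = s·h/(h − (s−f)), so DoF = Df − Dn = 2·s·(s−f)·h / (h² − (s−f)²).
That is a quadratic in h: DoF·h² − 2·s·(s−f)·h − DoF·(s−f)² = 0 ⇒ h = (s−f)·(s + √(s² + DoF²)) / DoF = 27715 × (27900 + √(27900² + 16900²)) / 16900 = 27715 × (27900 + 32619.3) / 16900 ≈ 99248 mm.
Then N = f²/(c·h) = 185² / (0.069 × 99248) = 34225 / 6848.1 ≈ 5.

f/5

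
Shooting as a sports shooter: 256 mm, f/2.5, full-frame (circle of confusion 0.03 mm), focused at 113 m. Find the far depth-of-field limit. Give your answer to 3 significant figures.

130 m

Hyperfocal distance H = f²/(N·c) + f = 256²/(2.5 × 0.03) + 256 = 65536/0.075 + 256 ≈ 874069.3 mm ≈ 874.1 m.
Far limit Df = s·(H − f)/(H − s) = 113000 × (874069.3 − 256) / (874069.3 − 113000) = 113000 × 873813.3 / 761069.3 ≈ 129740 mm ≈ 130 m.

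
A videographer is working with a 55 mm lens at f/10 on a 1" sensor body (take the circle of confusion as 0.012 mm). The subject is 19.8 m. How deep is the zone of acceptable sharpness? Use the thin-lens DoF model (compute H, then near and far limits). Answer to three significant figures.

Hyperfocal distance H = f²/(N·c) + f = 55²/(10 × 0.012) + 55 = 3025/0.12 + 55 ≈ 25263.3 mm ≈ 25.26 m.
Near limit Dn = s·(H − f)/(H + s − 2f) = 19800 × (25263.3 − 55) / (25263.3 + 19800 − 2 × 55) = 19800 × 25208.3 / 44953.3 ≈ 11103 mm.
Far limit Df = s·(H − f)/(H − s) = 19800 × (25263.3 − 55) / (25263.3 − 19800) = 19800 × 25208.3 / 5463.3 ≈ 91359 mm.
Depth of field = Df − Dn = 91359 − 11103 ≈ 80256 mm ≈ 80.3 m.

80.3 m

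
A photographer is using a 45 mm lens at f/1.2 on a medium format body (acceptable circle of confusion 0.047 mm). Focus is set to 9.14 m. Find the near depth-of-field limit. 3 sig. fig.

Hyperfocal distance H = f²/(N·c) + f = 45²/(1.2 × 0.047) + 45 = 2025/0.0564 + 45 ≈ 35949.3 mm ≈ 35.95 m.
Near limit Dn = s·(H − f)/(H + s − 2f) = 9140 × (35949.3 − 45) / (35949.3 + 9140 − 2 × 45) = 9140 × 35904.3 / 44999.3 ≈ 7292.7 mm ≈ 7.29 m.

7.29 m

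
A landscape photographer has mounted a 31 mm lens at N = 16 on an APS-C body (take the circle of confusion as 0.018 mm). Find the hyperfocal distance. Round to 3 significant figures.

Hyperfocal distance H = f²/(N·c) + f = 31²/(16 × 0.018) + 31 = 961/0.288 + 31 ≈ 3367.8 mm ≈ 3.37 m.

3.37 m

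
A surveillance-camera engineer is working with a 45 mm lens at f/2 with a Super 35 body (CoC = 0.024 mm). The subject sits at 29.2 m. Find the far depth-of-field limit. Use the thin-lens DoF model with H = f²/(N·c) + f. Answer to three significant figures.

94.5 m

Hyperfocal distance H = f²/(N·c) + f = 45²/(2 × 0.024) + 45 = 2025/0.048 + 45 ≈ 42232.5 mm ≈ 42.23 m.
Far limit Df = s·(H − f)/(H − s) = 29200 × (42232.5 − 45) / (42232.5 − 29200) = 29200 × 42187.5 / 13032.5 ≈ 94523 mm ≈ 94.5 m.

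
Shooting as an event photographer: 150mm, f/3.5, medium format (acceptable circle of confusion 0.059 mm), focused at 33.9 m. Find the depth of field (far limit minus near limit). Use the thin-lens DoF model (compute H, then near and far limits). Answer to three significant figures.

Hyperfocal distance H = f²/(N·c) + f = 150²/(3.5 × 0.059) + 150 = 22500/0.2065 + 150 ≈ 109108.8 mm ≈ 109.1 m.
Near limit Dn = s·(H − f)/(H + s − 2f) = 33900 × (109108.8 − 150) / (109108.8 + 33900 − 2 × 150) = 33900 × 108958.8 / 142708.8 ≈ 25883 mm.
Far limit Df = s·(H − f)/(H − s) = 33900 × (109108.8 − 150) / (109108.8 − 33900) = 33900 × 108958.8 / 75208.8 ≈ 49113 mm.
Depth of field = Df − Dn = 49113 − 25883 ≈ 23230 mm ≈ 23.2 m.

23.2 m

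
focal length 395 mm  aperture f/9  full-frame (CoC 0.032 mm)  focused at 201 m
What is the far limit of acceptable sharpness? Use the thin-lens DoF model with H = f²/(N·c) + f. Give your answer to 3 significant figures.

Hyperfocal distance H = f²/(N·c) + f = 395²/(9 × 0.032) + 395 = 156025/0.288 + 395 ≈ 542148.5 mm ≈ 542.1 m.
Far limit Df = s·(H − f)/(H − s) = 201000 × (542148.5 − 395) / (542148.5 − 201000) = 201000 × 541753.5 / 341148.5 ≈ 319194 mm ≈ 319 m.

319 m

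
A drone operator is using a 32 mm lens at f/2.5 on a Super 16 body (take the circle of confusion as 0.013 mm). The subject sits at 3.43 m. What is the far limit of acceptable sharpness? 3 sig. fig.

3.84 m

Hyperfocal distance H = f²/(N·c) + f = 32²/(2.5 × 0.013) + 32 = 1024/0.0325 + 32 ≈ 31539.7 mm ≈ 31.54 m.
Far limit Df = s·(H − f)/(H − s) = 3430 × (31539.7 − 32) / (31539.7 − 3430) = 3430 × 31507.7 / 28109.7 ≈ 3844.6 mm ≈ 3.84 m.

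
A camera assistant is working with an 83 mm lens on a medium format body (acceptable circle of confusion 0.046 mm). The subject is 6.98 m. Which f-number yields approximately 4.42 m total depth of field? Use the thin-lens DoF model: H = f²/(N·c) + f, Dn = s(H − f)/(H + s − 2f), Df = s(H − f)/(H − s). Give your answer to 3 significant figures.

Write h = H − f = f²/(N·c). The thin-lens limits are Dn = s·h/(h + (s−f)) and Df = s·h/(h − (s−f)), so DoF = Df − Dn = 2·s·(s−f)·h / (h² − (s−f)²).
That is a quadratic in h: DoF·h² − 2·s·(s−f)·h − DoF·(s−f)² = 0 ⇒ h = (s−f)·(s + √(s² + DoF²)) / DoF = 6897 × (6980 + √(6980² + 4420²)) / 4420 = 6897 × (6980 + 8261.77) / 4420 ≈ 23783 mm.
Then N = f²/(c·h) = 83² / (0.046 × 23783) = 6889 / 1094.0 ≈ 6.30.

f/6.30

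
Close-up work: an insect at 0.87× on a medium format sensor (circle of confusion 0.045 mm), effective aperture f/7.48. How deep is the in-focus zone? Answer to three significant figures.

0.889 mm

At magnification m, DoF ≈ 2·N_eff·c/m² = 2 × 7.48 × 0.045 / 0.87² = 0.6732 / 0.7569 ≈ 0.889 mm.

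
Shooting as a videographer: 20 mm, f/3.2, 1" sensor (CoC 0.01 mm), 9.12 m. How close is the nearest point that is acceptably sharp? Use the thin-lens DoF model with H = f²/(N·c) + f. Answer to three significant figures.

5.28 m

Hyperfocal distance H = f²/(N·c) + f = 20²/(3.2 × 0.01) + 20 = 400/0.032 + 20 ≈ 12520.0 mm ≈ 12.52 m.
Near limit Dn = s·(H − f)/(H + s − 2f) = 9120 × (12520.0 − 20) / (12520.0 + 9120 − 2 × 20) = 9120 × 12500.0 / 21600.0 ≈ 5277.8 mm ≈ 5.28 m.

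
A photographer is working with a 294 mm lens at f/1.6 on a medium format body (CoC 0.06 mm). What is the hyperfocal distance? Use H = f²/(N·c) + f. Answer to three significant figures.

901 m

Hyperfocal distance H = f²/(N·c) + f = 294²/(1.6 × 0.06) + 294 = 86436/0.096 + 294 ≈ 900669.0 mm ≈ 901 m.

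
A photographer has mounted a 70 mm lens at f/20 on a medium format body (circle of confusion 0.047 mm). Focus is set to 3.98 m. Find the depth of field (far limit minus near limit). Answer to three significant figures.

Hyperfocal distance H = f²/(N·c) + f = 70²/(20 × 0.047) + 70 = 4900/0.94 + 70 ≈ 5282.8 mm ≈ 5.283 m.
Near limit Dn = s·(H − f)/(H + s − 2f) = 3980 × (5282.8 − 70) / (5282.8 + 3980 − 2 × 70) = 3980 × 5212.8 / 9122.8 ≈ 2274 mm.
Far limit Df = s·(H − f)/(H − s) = 3980 × (5282.8 − 70) / (5282.8 − 3980) = 3980 × 5212.8 / 1302.8 ≈ 15925 mm.
Depth of field = Df − Dn = 15925 − 2274 ≈ 13651 mm ≈ 13.7 m.

13.7 m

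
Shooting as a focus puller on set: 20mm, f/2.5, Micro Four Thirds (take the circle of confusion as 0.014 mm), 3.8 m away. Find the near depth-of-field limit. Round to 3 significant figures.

2.86 m

Hyperfocal distance H = f²/(N·c) + f = 20²/(2.5 × 0.014) + 20 = 400/0.035 + 20 ≈ 11448.6 mm ≈ 11.45 m.
Near limit Dn = s·(H − f)/(H + s − 2f) = 3800 × (11448.6 − 20) / (11448.6 + 3800 − 2 × 20) = 3800 × 11428.6 / 15208.6 ≈ 2855.5 mm ≈ 2.86 m.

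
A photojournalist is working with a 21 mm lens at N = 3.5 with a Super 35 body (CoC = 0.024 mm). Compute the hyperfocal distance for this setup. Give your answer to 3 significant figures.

5.27 m

Hyperfocal distance H = f²/(N·c) + f = 21²/(3.5 × 0.024) + 21 = 441/0.084 + 21 ≈ 5271.0 mm ≈ 5.27 m.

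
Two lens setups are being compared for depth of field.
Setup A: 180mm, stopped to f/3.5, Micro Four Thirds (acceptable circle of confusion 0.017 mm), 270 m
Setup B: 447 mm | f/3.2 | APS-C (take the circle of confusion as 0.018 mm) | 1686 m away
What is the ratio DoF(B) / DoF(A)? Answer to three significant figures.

6.05

Setup A: H = 180²/(3.5×0.017) + 180 ≈ 544717.8 mm; DoF = Df − Dn = 535186 − 180541 ≈ 354645 mm.
Setup B: H = 447²/(3.2×0.018) + 447 ≈ 3469353.2 mm; DoF = Df − Dn = 3279539 − 1134663 ≈ 2144876 mm.
Ratio = 2144876 / 354645 ≈ 6.05.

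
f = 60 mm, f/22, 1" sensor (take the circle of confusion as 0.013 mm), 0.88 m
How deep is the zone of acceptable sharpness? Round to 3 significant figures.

115 mm

Hyperfocal distance H = f²/(N·c) + f = 60²/(22 × 0.013) + 60 = 3600/0.286 + 60 ≈ 12647.4 mm ≈ 12.65 m.
Near limit Dn = s·(H − f)/(H + s − 2f) = 880 × (12647.4 − 60) / (12647.4 + 880 − 2 × 60) = 880 × 12587.4 / 13407.4 ≈ 826.18 mm.
Far limit Df = s·(H − f)/(H − s) = 880 × (12647.4 − 60) / (12647.4 − 880) = 880 × 12587.4 / 11767.4 ≈ 941.32 mm.
Depth of field = Df − Dn = 941.32 − 826.18 ≈ 115.14 mm.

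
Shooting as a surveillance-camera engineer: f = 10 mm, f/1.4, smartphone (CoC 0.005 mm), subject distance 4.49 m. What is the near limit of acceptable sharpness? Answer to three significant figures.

Hyperfocal distance H = f²/(N·c) + f = 10²/(1.4 × 0.005) + 10 = 100/0.007 + 10 ≈ 14295.7 mm ≈ 14.30 m.
Near limit Dn = s·(H − f)/(H + s − 2f) = 4490 × (14295.7 − 10) / (14295.7 + 4490 − 2 × 10) = 4490 × 14285.7 / 18765.7 ≈ 3418.1 mm ≈ 3.42 m.

3.42 m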